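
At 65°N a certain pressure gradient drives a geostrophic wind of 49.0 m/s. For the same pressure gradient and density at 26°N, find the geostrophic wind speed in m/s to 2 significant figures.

With the same pressure gradient and density, V_g ∝ 1/f ∝ 1/sin φ.
V₂ = V₁ · sin φ₁ / sin φ₂ = 49.0 × sin 65° / sin 26°
V₂ = 49.0 × 0.9063/0.4384 = 100 m/s

100 m/s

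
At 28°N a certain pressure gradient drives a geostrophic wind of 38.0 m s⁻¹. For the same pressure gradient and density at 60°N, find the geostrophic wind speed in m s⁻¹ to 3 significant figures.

20.6 m s⁻¹

With the same pressure gradient and density, V_g ∝ 1/f ∝ 1/sin φ.
V₂ = V₁ · sin φ₁ / sin φ₂ = 38.0 × sin 28° / sin 60°
V₂ = 38.0 × 0.4695/0.8660 = 20.6 m s⁻¹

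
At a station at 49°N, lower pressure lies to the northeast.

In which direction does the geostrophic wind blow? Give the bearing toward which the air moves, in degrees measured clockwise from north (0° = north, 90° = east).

135°

The pressure-gradient force points toward the northeast (bearing 045°).
Geostrophic balance: in the Northern Hemisphere the Coriolis force deflects motion to the right, so the geostrophic wind blows 90° to the right of the pressure-gradient force (low pressure on the left).
Rotating 045° by 90° clockwise gives 135° — the wind blows toward the southeast.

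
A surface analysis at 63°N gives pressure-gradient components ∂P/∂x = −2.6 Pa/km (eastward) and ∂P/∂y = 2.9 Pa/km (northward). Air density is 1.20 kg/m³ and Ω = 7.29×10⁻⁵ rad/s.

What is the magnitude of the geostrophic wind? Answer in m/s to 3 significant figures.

Coriolis parameter at 63°N:
f = 2Ω sin φ = 2 × 7.29×10⁻⁵ × sin 63° = 1.30×10⁻⁴ s⁻¹
Component geostrophic relations (x east, y north):
u_g = −(1/(fρ)) ∂P/∂y,  v_g = (1/(fρ)) ∂P/∂x
u_g = −(2.9×10⁻³)/(1.30×10⁻⁴ × 1.20) = −18.6 m/s;  v_g = (−2.6×10⁻³)/(1.30×10⁻⁴ × 1.20) = −16.7 m/s
|V_g| = √(u_g² + v_g²) = 25.0 m/s

25.0 m/s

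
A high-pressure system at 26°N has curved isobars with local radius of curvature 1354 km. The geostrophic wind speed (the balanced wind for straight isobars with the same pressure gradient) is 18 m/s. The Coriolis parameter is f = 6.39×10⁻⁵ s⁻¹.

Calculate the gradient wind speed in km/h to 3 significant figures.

Around a high, pressure-gradient force acts outward with centrifugal, so Coriolis balances both:
fV = (1/ρ)|∂P/∂n| + V²/R  →  V² − fR·V + fR·V_g = 0
With fR = 6.39×10⁻⁵ × 1354×10³ m = 86.5 m/s:
V = [fR − √((fR)² − 4 fR V_g)]/2 = [86.5 − √(86.5² − 4×86.5×18)]/2 = 25.5 m/s
Supergeostrophic (V > V_g = 18 m/s), as expected around a high.
Converting: 25.5 m/s × 3.6 = 91.9 km/h

91.9 km/h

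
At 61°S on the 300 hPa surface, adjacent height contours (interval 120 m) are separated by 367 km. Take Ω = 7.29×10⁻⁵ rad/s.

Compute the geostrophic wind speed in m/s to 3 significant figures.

Coriolis parameter at 61°S:
f = 2Ω sin φ = 2 × 7.29×10⁻⁵ × sin 61° = 1.28×10⁻⁴ s⁻¹
Height gradient: |∂Z/∂n| = 120 m / 367000 m = 3.27×10⁻⁴
On a pressure surface, geostrophic balance gives V_g = (g/f)|∂Z/∂n|:
V_g = 9.81 × 3.27×10⁻⁴ / 1.28×10⁻⁴ = 25.2 m/s

25.2 m/s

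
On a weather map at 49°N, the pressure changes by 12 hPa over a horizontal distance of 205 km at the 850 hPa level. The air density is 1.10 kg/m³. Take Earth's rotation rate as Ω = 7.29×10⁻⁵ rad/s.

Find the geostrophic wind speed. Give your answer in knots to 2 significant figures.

94 knots

Coriolis parameter at 49°N:
f = 2Ω sin φ = 2 × 7.29×10⁻⁵ × sin 49° = 1.10×10⁻⁴ s⁻¹
Pressure gradient: |∂P/∂n| = 1200 Pa / 205000 m = 5.85×10⁻³ Pa/m
Geostrophic balance (pressure-gradient force = Coriolis force):
V_g = (1/(fρ)) |∂P/∂n| = 5.85×10⁻³ / (1.10×10⁻⁴ × 1.10) = 48.4 m/s
Converting: 48.4 m/s × 1.944 = 94 knots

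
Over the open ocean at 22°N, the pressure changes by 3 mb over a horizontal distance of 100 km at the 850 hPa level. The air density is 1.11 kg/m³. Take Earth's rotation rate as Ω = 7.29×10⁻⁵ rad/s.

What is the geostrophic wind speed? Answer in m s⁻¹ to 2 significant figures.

49 m s⁻¹

Coriolis parameter at 22°N:
f = 2Ω sin φ = 2 × 7.29×10⁻⁵ × sin 22° = 5.46×10⁻⁵ s⁻¹
Pressure gradient: |∂P/∂n| = 300 Pa / 100000 m = 3.00×10⁻³ Pa/m
Geostrophic balance (pressure-gradient force = Coriolis force):
V_g = (1/(fρ)) |∂P/∂n| = 3.00×10⁻³ / (5.46×10⁻⁵ × 1.11) = 49.5 m/s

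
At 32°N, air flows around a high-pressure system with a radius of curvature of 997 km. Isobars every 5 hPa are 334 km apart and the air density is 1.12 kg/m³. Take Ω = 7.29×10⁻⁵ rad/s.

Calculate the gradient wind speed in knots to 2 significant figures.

Coriolis parameter at 32°N:
f = 2Ω sin φ = 2 × 7.29×10⁻⁵ × sin 32° = 7.73×10⁻⁵ s⁻¹
Pressure gradient: |∂P/∂n| = 500 Pa / 334000 m = 1.50×10⁻³ Pa/m
Geostrophic speed: V_g = |∂P/∂n|/(fρ) = 1.50×10⁻³/(7.73×10⁻⁵ × 1.12) = 17.3 m/s
Around a high, pressure-gradient force acts outward with centrifugal, so Coriolis balances both:
fV = (1/ρ)|∂P/∂n| + V²/R  →  V² − fR·V + fR·V_g = 0
With fR = 7.73×10⁻⁵ × 997×10³ m = 77.0 m/s:
V = [fR − √((fR)² − 4 fR V_g)]/2 = [77.0 − √(77.0² − 4×77.0×17.3)]/2 = 26.2 m/s
Supergeostrophic (V > V_g = 17.3 m/s), as expected around a high.
Converting: 26.2 m/s × 1.944 = 51 knots

51 knots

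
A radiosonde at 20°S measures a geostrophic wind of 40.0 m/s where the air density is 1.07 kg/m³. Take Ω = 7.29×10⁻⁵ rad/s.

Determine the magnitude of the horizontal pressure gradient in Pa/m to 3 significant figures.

2.13×10⁻³ Pa/m

Coriolis parameter at 20°S:
f = 2Ω sin φ = 2 × 7.29×10⁻⁵ × sin 20° = 4.99×10⁻⁵ s⁻¹
Geostrophic balance rearranged: |∂P/∂n| = f ρ V_g
|∂P/∂n| = 4.99×10⁻⁵ × 1.07 × 40.0 = 2.13×10⁻³ Pa/m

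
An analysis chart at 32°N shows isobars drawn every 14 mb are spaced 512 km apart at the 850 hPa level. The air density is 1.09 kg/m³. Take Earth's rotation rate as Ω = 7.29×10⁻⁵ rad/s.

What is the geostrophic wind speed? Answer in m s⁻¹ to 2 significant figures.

32 m s⁻¹

Coriolis parameter at 32°N:
f = 2Ω sin φ = 2 × 7.29×10⁻⁵ × sin 32° = 7.73×10⁻⁵ s⁻¹
Pressure gradient: |∂P/∂n| = 1400 Pa / 512000 m = 2.73×10⁻³ Pa/m
Geostrophic balance (pressure-gradient force = Coriolis force):
V_g = (1/(fρ)) |∂P/∂n| = 2.73×10⁻³ / (7.73×10⁻⁵ × 1.09) = 32.5 m/s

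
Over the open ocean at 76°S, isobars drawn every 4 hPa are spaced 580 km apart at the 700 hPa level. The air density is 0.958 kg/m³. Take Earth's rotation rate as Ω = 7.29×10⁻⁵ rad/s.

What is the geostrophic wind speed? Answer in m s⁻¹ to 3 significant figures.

5.09 m s⁻¹

Coriolis parameter at 76°S:
f = 2Ω sin φ = 2 × 7.29×10⁻⁵ × sin 76° = 1.41×10⁻⁴ s⁻¹
Pressure gradient: |∂P/∂n| = 400 Pa / 580000 m = 6.90×10⁻⁴ Pa/m
Geostrophic balance (pressure-gradient force = Coriolis force):
V_g = (1/(fρ)) |∂P/∂n| = 6.90×10⁻⁴ / (1.41×10⁻⁴ × 0.958) = 5.09 m/s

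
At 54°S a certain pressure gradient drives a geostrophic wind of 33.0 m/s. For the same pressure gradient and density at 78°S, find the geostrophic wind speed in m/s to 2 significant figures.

With the same pressure gradient and density, V_g ∝ 1/f ∝ 1/sin φ.
V₂ = V₁ · sin φ₁ / sin φ₂ = 33.0 × sin 54° / sin 78°
V₂ = 33.0 × 0.8090/0.9781 = 27 m/s

27 m/s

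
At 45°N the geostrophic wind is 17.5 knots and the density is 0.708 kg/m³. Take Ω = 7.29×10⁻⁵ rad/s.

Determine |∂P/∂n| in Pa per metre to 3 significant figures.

Coriolis parameter at 45°N:
f = 2Ω sin φ = 2 × 7.29×10⁻⁵ × sin 45° = 1.03×10⁻⁴ s⁻¹
Wind speed in SI: 17.5 knots = 9.00 m/s
Geostrophic balance rearranged: |∂P/∂n| = f ρ V_g
|∂P/∂n| = 1.03×10⁻⁴ × 0.708 × 9.00 = 6.57×10⁻⁴ Pa/m

6.57×10⁻⁴ Pa/m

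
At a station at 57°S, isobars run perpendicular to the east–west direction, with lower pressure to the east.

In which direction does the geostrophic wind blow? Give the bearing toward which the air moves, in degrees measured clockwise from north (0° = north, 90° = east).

The pressure-gradient force points toward the east (bearing 090°).
Geostrophic balance: in the Southern Hemisphere the Coriolis force deflects motion to the left, so the geostrophic wind blows 90° to the left of the pressure-gradient force (low pressure on the right).
Rotating 090° by 90° counterclockwise gives 000° — the wind blows toward the north.

000°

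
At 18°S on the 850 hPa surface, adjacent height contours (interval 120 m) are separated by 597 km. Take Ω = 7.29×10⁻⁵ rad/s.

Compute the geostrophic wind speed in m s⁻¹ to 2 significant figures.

44 m s⁻¹

Coriolis parameter at 18°S:
f = 2Ω sin φ = 2 × 7.29×10⁻⁵ × sin 18° = 4.51×10⁻⁵ s⁻¹
Height gradient: |∂Z/∂n| = 120 m / 597000 m = 2.01×10⁻⁴
On a pressure surface, geostrophic balance gives V_g = (g/f)|∂Z/∂n|:
V_g = 9.81 × 2.01×10⁻⁴ / 4.51×10⁻⁵ = 43.8 m/s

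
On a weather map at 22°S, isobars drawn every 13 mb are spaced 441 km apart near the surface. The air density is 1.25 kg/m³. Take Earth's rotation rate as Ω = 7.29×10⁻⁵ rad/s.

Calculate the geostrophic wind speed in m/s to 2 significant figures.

Coriolis parameter at 22°S:
f = 2Ω sin φ = 2 × 7.29×10⁻⁵ × sin 22° = 5.46×10⁻⁵ s⁻¹
Pressure gradient: |∂P/∂n| = 1300 Pa / 441000 m = 2.95×10⁻³ Pa/m
Geostrophic balance (pressure-gradient force = Coriolis force):
V_g = (1/(fρ)) |∂P/∂n| = 2.95×10⁻³ / (5.46×10⁻⁵ × 1.25) = 43.2 m/s

43 m/s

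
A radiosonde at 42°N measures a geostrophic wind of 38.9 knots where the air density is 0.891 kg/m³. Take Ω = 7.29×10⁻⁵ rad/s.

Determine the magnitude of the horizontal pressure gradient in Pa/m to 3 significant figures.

Coriolis parameter at 42°N:
f = 2Ω sin φ = 2 × 7.29×10⁻⁵ × sin 42° = 9.76×10⁻⁵ s⁻¹
Wind speed in SI: 38.9 knots = 20.0 m/s
Geostrophic balance rearranged: |∂P/∂n| = f ρ V_g
|∂P/∂n| = 9.76×10⁻⁵ × 0.891 × 20.0 = 1.74×10⁻³ Pa/m

1.74×10⁻³ Pa/m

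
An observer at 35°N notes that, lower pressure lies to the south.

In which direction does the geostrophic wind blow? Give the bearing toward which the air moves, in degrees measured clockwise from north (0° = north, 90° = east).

270°

The pressure-gradient force points toward the south (bearing 180°).
Geostrophic balance: in the Northern Hemisphere the Coriolis force deflects motion to the right, so the geostrophic wind blows 90° to the right of the pressure-gradient force (low pressure on the left).
Rotating 180° by 90° clockwise gives 270° — the wind blows toward the west.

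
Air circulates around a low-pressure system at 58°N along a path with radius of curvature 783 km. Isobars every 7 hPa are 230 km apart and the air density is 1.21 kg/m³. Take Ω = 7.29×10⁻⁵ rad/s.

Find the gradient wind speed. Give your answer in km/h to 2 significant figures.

62 km/h

Coriolis parameter at 58°N:
f = 2Ω sin φ = 2 × 7.29×10⁻⁵ × sin 58° = 1.24×10⁻⁴ s⁻¹
Pressure gradient: |∂P/∂n| = 700 Pa / 230000 m = 3.04×10⁻³ Pa/m
Geostrophic speed: V_g = |∂P/∂n|/(fρ) = 3.04×10⁻³/(1.24×10⁻⁴ × 1.21) = 20.3 m/s
Around a low, centrifugal force acts outward with Coriolis, so pressure-gradient force balances both:
(1/ρ)|∂P/∂n| = fV + V²/R  →  V² + fR·V − fR·V_g = 0
With fR = 1.24×10⁻⁴ × 783×10³ m = 96.8 m/s:
V = [−fR + √((fR)² + 4 fR V_g)]/2 = [−96.8 + √(96.8² + 4×96.8×20.3)]/2 = 17.3 m/s
Subgeostrophic (V < V_g = 20.3 m/s), as expected around a low.
Converting: 17.3 m/s × 3.6 = 62 km/h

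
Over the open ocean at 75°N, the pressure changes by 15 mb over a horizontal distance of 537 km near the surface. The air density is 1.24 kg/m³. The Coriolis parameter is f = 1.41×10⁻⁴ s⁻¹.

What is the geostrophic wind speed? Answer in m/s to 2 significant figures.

Pressure gradient: |∂P/∂n| = 1500 Pa / 537000 m = 2.79×10⁻³ Pa/m
Geostrophic balance (pressure-gradient force = Coriolis force):
V_g = (1/(fρ)) |∂P/∂n| = 2.79×10⁻³ / (1.41×10⁻⁴ × 1.24) = 16.0 m/s

16 m/s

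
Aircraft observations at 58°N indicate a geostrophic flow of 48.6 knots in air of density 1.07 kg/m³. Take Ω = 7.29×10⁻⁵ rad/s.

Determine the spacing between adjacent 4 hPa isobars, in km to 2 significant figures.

120 km

Coriolis parameter at 58°N:
f = 2Ω sin φ = 2 × 7.29×10⁻⁵ × sin 58° = 1.24×10⁻⁴ s⁻¹
Wind speed in SI: 48.6 knots = 25.0 m/s
Geostrophic balance rearranged: |∂P/∂n| = f ρ V_g
|∂P/∂n| = 1.24×10⁻⁴ × 1.07 × 25.0 = 3.31×10⁻³ Pa/m
Isobar spacing: Δn = ΔP/|∂P/∂n| = 400 Pa / 3.31×10⁻³ Pa/m = 120927 m ≈ 120 km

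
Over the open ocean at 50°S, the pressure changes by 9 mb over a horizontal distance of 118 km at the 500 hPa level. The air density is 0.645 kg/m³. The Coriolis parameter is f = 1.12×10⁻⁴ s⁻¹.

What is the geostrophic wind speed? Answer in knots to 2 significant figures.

210 knots

Pressure gradient: |∂P/∂n| = 900 Pa / 118000 m = 7.63×10⁻³ Pa/m
Geostrophic balance (pressure-gradient force = Coriolis force):
V_g = (1/(fρ)) |∂P/∂n| = 7.63×10⁻³ / (1.12×10⁻⁴ × 0.645) = 106 m/s
Converting: 106 m/s × 1.944 = 210 knots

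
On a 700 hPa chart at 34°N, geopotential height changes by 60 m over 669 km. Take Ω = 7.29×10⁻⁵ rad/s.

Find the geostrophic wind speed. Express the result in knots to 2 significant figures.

Coriolis parameter at 34°N:
f = 2Ω sin φ = 2 × 7.29×10⁻⁵ × sin 34° = 8.15×10⁻⁵ s⁻¹
Height gradient: |∂Z/∂n| = 60 m / 669000 m = 8.97×10⁻⁵
On a pressure surface, geostrophic balance gives V_g = (g/f)|∂Z/∂n|:
V_g = 9.81 × 8.97×10⁻⁵ / 8.15×10⁻⁵ = 10.8 m/s
Converting: 10.8 m/s × 1.944 = 21 knots

21 knots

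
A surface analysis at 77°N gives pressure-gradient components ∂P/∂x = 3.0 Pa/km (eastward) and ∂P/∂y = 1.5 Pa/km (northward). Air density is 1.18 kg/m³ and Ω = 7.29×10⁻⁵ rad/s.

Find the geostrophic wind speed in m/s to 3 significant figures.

20.0 m/s

Coriolis parameter at 77°N:
f = 2Ω sin φ = 2 × 7.29×10⁻⁵ × sin 77° = 1.42×10⁻⁴ s⁻¹
Component geostrophic relations (x east, y north):
u_g = −(1/(fρ)) ∂P/∂y,  v_g = (1/(fρ)) ∂P/∂x
u_g = −(1.5×10⁻³)/(1.42×10⁻⁴ × 1.18) = −8.95 m/s;  v_g = (3.0×10⁻³)/(1.42×10⁻⁴ × 1.18) = 17.9 m/s
|V_g| = √(u_g² + v_g²) = 20.0 m/s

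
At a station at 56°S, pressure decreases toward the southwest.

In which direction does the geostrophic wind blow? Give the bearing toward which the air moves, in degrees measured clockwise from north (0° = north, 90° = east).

135°

The pressure-gradient force points toward the southwest (bearing 225°).
Geostrophic balance: in the Southern Hemisphere the Coriolis force deflects motion to the left, so the geostrophic wind blows 90° to the left of the pressure-gradient force (low pressure on the right).
Rotating 225° by 90° counterclockwise gives 135° — the wind blows toward the southeast.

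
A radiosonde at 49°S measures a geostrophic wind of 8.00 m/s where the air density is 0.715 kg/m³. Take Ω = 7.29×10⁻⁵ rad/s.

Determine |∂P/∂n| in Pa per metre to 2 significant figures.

6.3×10⁻⁴ Pa/m

Coriolis parameter at 49°S:
f = 2Ω sin φ = 2 × 7.29×10⁻⁵ × sin 49° = 1.10×10⁻⁴ s⁻¹
Geostrophic balance rearranged: |∂P/∂n| = f ρ V_g
|∂P/∂n| = 1.10×10⁻⁴ × 0.715 × 8.00 = 6.29×10⁻⁴ Pa/m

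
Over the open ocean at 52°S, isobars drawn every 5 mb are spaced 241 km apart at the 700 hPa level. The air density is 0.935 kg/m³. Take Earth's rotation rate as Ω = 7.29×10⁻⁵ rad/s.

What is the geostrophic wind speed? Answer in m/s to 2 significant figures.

19 m/s

Coriolis parameter at 52°S:
f = 2Ω sin φ = 2 × 7.29×10⁻⁵ × sin 52° = 1.15×10⁻⁴ s⁻¹
Pressure gradient: |∂P/∂n| = 500 Pa / 241000 m = 2.07×10⁻³ Pa/m
Geostrophic balance (pressure-gradient force = Coriolis force):
V_g = (1/(fρ)) |∂P/∂n| = 2.07×10⁻³ / (1.15×10⁻⁴ × 0.935) = 19.3 m/s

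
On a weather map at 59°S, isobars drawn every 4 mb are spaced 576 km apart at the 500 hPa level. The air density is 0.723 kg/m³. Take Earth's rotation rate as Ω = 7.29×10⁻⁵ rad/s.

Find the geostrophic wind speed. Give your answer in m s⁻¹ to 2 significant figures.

Coriolis parameter at 59°S:
f = 2Ω sin φ = 2 × 7.29×10⁻⁵ × sin 59° = 1.25×10⁻⁴ s⁻¹
Pressure gradient: |∂P/∂n| = 400 Pa / 576000 m = 6.94×10⁻⁴ Pa/m
Geostrophic balance (pressure-gradient force = Coriolis force):
V_g = (1/(fρ)) |∂P/∂n| = 6.94×10⁻⁴ / (1.25×10⁻⁴ × 0.723) = 7.69 m/s

7.7 m s⁻¹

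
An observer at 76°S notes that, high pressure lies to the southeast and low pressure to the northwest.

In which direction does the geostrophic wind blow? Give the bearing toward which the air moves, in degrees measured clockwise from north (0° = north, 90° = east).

225°

The pressure-gradient force points toward the northwest (bearing 315°).
Geostrophic balance: in the Southern Hemisphere the Coriolis force deflects motion to the left, so the geostrophic wind blows 90° to the left of the pressure-gradient force (low pressure on the right).
Rotating 315° by 90° counterclockwise gives 225° — the wind blows toward the southwest.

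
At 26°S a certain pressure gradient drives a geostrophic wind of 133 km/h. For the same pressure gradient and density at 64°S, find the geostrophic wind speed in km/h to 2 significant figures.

65 km/h

With the same pressure gradient and density, V_g ∝ 1/f ∝ 1/sin φ.
V₂ = V₁ · sin φ₁ / sin φ₂ = 133 × sin 26° / sin 64°
V₂ = 133 × 0.4384/0.8988 = 65 km/h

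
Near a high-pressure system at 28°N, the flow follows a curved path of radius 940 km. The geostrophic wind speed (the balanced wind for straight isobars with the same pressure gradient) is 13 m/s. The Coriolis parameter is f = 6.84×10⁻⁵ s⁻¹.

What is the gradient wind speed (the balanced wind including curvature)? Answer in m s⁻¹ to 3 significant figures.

18.1 m s⁻¹

Around a high, pressure-gradient force acts outward with centrifugal, so Coriolis balances both:
fV = (1/ρ)|∂P/∂n| + V²/R  →  V² − fR·V + fR·V_g = 0
With fR = 6.84×10⁻⁵ × 940×10³ m = 64.3 m/s:
V = [fR − √((fR)² − 4 fR V_g)]/2 = [64.3 − √(64.3² − 4×64.3×13)]/2 = 18.1 m/s
Supergeostrophic (V > V_g = 13 m/s), as expected around a high.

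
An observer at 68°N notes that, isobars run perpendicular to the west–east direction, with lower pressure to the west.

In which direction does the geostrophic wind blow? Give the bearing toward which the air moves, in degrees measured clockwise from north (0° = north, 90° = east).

The pressure-gradient force points toward the west (bearing 270°).
Geostrophic balance: in the Northern Hemisphere the Coriolis force deflects motion to the right, so the geostrophic wind blows 90° to the right of the pressure-gradient force (low pressure on the left).
Rotating 270° by 90° clockwise gives 000° — the wind blows toward the north.

000°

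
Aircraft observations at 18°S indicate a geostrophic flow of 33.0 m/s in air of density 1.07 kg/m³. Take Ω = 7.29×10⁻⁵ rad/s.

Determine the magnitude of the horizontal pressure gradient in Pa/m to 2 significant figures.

Coriolis parameter at 18°S:
f = 2Ω sin φ = 2 × 7.29×10⁻⁵ × sin 18° = 4.51×10⁻⁵ s⁻¹
Geostrophic balance rearranged: |∂P/∂n| = f ρ V_g
|∂P/∂n| = 4.51×10⁻⁵ × 1.07 × 33.0 = 1.59×10⁻³ Pa/m

1.6×10⁻³ Pa/m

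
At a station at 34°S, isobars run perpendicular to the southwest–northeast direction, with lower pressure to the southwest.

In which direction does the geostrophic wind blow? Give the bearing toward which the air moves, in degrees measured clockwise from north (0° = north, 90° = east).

The pressure-gradient force points toward the southwest (bearing 225°).
Geostrophic balance: in the Southern Hemisphere the Coriolis force deflects motion to the left, so the geostrophic wind blows 90° to the left of the pressure-gradient force (low pressure on the right).
Rotating 225° by 90° counterclockwise gives 135° — the wind blows toward the southeast.

135°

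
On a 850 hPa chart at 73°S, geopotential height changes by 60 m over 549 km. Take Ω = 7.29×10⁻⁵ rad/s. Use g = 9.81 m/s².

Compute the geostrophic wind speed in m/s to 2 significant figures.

Coriolis parameter at 73°S:
f = 2Ω sin φ = 2 × 7.29×10⁻⁵ × sin 73° = 1.39×10⁻⁴ s⁻¹
Height gradient: |∂Z/∂n| = 60 m / 549000 m = 1.09×10⁻⁴
On a pressure surface, geostrophic balance gives V_g = (g/f)|∂Z/∂n|:
V_g = 9.81 × 1.09×10⁻⁴ / 1.39×10⁻⁴ = 7.69 m/s

7.7 m/s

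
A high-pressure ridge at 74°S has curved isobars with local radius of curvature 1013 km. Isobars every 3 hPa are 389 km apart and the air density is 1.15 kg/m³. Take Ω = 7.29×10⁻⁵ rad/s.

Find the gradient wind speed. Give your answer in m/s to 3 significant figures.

4.96 m/s

Coriolis parameter at 74°S:
f = 2Ω sin φ = 2 × 7.29×10⁻⁵ × sin 74° = 1.40×10⁻⁴ s⁻¹
Pressure gradient: |∂P/∂n| = 300 Pa / 389000 m = 7.71×10⁻⁴ Pa/m
Geostrophic speed: V_g = |∂P/∂n|/(fρ) = 7.71×10⁻⁴/(1.40×10⁻⁴ × 1.15) = 4.78 m/s
Around a high, pressure-gradient force acts outward with centrifugal, so Coriolis balances both:
fV = (1/ρ)|∂P/∂n| + V²/R  →  V² − fR·V + fR·V_g = 0
With fR = 1.40×10⁻⁴ × 1013×10³ m = 142 m/s:
V = [fR − √((fR)² − 4 fR V_g)]/2 = [142 − √(142² − 4×142×4.78)]/2 = 4.96 m/s
Supergeostrophic (V > V_g = 4.78 m/s), as expected around a high.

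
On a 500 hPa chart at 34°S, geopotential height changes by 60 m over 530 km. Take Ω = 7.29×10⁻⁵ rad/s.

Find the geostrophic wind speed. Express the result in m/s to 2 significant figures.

Coriolis parameter at 34°S:
f = 2Ω sin φ = 2 × 7.29×10⁻⁵ × sin 34° = 8.15×10⁻⁵ s⁻¹
Height gradient: |∂Z/∂n| = 60 m / 530000 m = 1.13×10⁻⁴
On a pressure surface, geostrophic balance gives V_g = (g/f)|∂Z/∂n|:
V_g = 9.81 × 1.13×10⁻⁴ / 8.15×10⁻⁵ = 13.6 m/s

14 m/s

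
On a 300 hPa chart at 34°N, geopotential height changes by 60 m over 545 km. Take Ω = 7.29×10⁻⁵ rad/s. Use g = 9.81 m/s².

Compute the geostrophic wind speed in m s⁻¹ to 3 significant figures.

13.2 m s⁻¹

Coriolis parameter at 34°N:
f = 2Ω sin φ = 2 × 7.29×10⁻⁵ × sin 34° = 8.15×10⁻⁵ s⁻¹
Height gradient: |∂Z/∂n| = 60 m / 545000 m = 1.10×10⁻⁴
On a pressure surface, geostrophic balance gives V_g = (g/f)|∂Z/∂n|:
V_g = 9.81 × 1.10×10⁻⁴ / 8.15×10⁻⁵ = 13.2 m/s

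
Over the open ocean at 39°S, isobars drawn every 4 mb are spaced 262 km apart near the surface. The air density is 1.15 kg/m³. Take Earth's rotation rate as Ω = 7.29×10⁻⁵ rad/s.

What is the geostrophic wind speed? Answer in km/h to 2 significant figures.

52 km/h

Coriolis parameter at 39°S:
f = 2Ω sin φ = 2 × 7.29×10⁻⁵ × sin 39° = 9.18×10⁻⁵ s⁻¹
Pressure gradient: |∂P/∂n| = 400 Pa / 262000 m = 1.53×10⁻³ Pa/m
Geostrophic balance (pressure-gradient force = Coriolis force):
V_g = (1/(fρ)) |∂P/∂n| = 1.53×10⁻³ / (9.18×10⁻⁵ × 1.15) = 14.5 m/s
Converting: 14.5 m/s × 3.6 = 52 km/h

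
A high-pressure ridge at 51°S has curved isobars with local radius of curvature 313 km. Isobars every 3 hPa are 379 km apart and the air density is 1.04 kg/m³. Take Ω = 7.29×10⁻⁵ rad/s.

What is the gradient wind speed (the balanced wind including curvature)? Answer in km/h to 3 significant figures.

Coriolis parameter at 51°S:
f = 2Ω sin φ = 2 × 7.29×10⁻⁵ × sin 51° = 1.13×10⁻⁴ s⁻¹
Pressure gradient: |∂P/∂n| = 300 Pa / 379000 m = 7.92×10⁻⁴ Pa/m
Geostrophic speed: V_g = |∂P/∂n|/(fρ) = 7.92×10⁻⁴/(1.13×10⁻⁴ × 1.04) = 6.72 m/s
Around a high, pressure-gradient force acts outward with centrifugal, so Coriolis balances both:
fV = (1/ρ)|∂P/∂n| + V²/R  →  V² − fR·V + fR·V_g = 0
With fR = 1.13×10⁻⁴ × 313×10³ m = 35.5 m/s:
V = [fR − √((fR)² − 4 fR V_g)]/2 = [35.5 − √(35.5² − 4×35.5×6.72)]/2 = 9 m/s
Supergeostrophic (V > V_g = 6.72 m/s), as expected around a high.
Converting: 9 m/s × 3.6 = 32.4 km/h

32.4 km/h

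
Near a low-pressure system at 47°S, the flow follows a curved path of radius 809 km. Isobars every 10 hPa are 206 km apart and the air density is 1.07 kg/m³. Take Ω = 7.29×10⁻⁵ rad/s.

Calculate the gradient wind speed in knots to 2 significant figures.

Coriolis parameter at 47°S:
f = 2Ω sin φ = 2 × 7.29×10⁻⁵ × sin 47° = 1.07×10⁻⁴ s⁻¹
Pressure gradient: |∂P/∂n| = 1000 Pa / 206000 m = 4.85×10⁻³ Pa/m
Geostrophic speed: V_g = |∂P/∂n|/(fρ) = 4.85×10⁻³/(1.07×10⁻⁴ × 1.07) = 42.5 m/s
Around a low, centrifugal force acts outward with Coriolis, so pressure-gradient force balances both:
(1/ρ)|∂P/∂n| = fV + V²/R  →  V² + fR·V − fR·V_g = 0
With fR = 1.07×10⁻⁴ × 809×10³ m = 86.3 m/s:
V = [−fR + √((fR)² + 4 fR V_g)]/2 = [−86.3 + √(86.3² + 4×86.3×42.5)]/2 = 31.2 m/s
Subgeostrophic (V < V_g = 42.5 m/s), as expected around a low.
Converting: 31.2 m/s × 1.944 = 61 knots

61 knots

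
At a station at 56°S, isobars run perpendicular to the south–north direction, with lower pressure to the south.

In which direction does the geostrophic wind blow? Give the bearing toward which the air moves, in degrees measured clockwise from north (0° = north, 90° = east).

The pressure-gradient force points toward the south (bearing 180°).
Geostrophic balance: in the Southern Hemisphere the Coriolis force deflects motion to the left, so the geostrophic wind blows 90° to the left of the pressure-gradient force (low pressure on the right).
Rotating 180° by 90° counterclockwise gives 090° — the wind blows toward the east.

090°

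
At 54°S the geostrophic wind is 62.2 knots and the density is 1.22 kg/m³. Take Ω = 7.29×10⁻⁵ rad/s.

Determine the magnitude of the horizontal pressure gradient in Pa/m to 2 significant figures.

4.6×10⁻³ Pa/m

Coriolis parameter at 54°S:
f = 2Ω sin φ = 2 × 7.29×10⁻⁵ × sin 54° = 1.18×10⁻⁴ s⁻¹
Wind speed in SI: 62.2 knots = 32.0 m/s
Geostrophic balance rearranged: |∂P/∂n| = f ρ V_g
|∂P/∂n| = 1.18×10⁻⁴ × 1.22 × 32.0 = 4.60×10⁻³ Pa/m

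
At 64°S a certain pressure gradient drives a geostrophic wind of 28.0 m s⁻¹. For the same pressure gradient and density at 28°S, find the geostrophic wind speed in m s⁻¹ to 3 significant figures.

53.6 m s⁻¹

With the same pressure gradient and density, V_g ∝ 1/f ∝ 1/sin φ.
V₂ = V₁ · sin φ₁ / sin φ₂ = 28.0 × sin 64° / sin 28°
V₂ = 28.0 × 0.8988/0.4695 = 53.6 m s⁻¹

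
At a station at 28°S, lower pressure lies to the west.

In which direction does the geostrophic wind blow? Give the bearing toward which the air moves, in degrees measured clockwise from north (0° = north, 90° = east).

180°

The pressure-gradient force points toward the west (bearing 270°).
Geostrophic balance: in the Southern Hemisphere the Coriolis force deflects motion to the left, so the geostrophic wind blows 90° to the left of the pressure-gradient force (low pressure on the right).
Rotating 270° by 90° counterclockwise gives 180° — the wind blows toward the south.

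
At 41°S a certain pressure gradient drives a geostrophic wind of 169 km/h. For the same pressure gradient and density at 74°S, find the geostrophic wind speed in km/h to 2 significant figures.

With the same pressure gradient and density, V_g ∝ 1/f ∝ 1/sin φ.
V₂ = V₁ · sin φ₁ / sin φ₂ = 169 × sin 41° / sin 74°
V₂ = 169 × 0.6561/0.9613 = 120 km/h

120 km/h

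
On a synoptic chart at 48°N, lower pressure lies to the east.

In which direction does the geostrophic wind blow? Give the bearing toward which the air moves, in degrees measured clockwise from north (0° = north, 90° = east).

The pressure-gradient force points toward the east (bearing 090°).
Geostrophic balance: in the Northern Hemisphere the Coriolis force deflects motion to the right, so the geostrophic wind blows 90° to the right of the pressure-gradient force (low pressure on the left).
Rotating 090° by 90° clockwise gives 180° — the wind blows toward the south.

180°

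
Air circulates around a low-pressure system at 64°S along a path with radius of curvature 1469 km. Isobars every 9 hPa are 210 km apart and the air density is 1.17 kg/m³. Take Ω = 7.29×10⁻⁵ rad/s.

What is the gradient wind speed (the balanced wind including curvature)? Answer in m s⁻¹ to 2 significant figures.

Coriolis parameter at 64°S:
f = 2Ω sin φ = 2 × 7.29×10⁻⁵ × sin 64° = 1.31×10⁻⁴ s⁻¹
Pressure gradient: |∂P/∂n| = 900 Pa / 210000 m = 4.29×10⁻³ Pa/m
Geostrophic speed: V_g = |∂P/∂n|/(fρ) = 4.29×10⁻³/(1.31×10⁻⁴ × 1.17) = 28.0 m/s
Around a low, centrifugal force acts outward with Coriolis, so pressure-gradient force balances both:
(1/ρ)|∂P/∂n| = fV + V²/R  →  V² + fR·V − fR·V_g = 0
With fR = 1.31×10⁻⁴ × 1469×10³ m = 193 m/s:
V = [−fR + √((fR)² + 4 fR V_g)]/2 = [−193 + √(193² + 4×193×28)]/2 = 24.8 m/s
Subgeostrophic (V < V_g = 28 m/s), as expected around a low.

25 m s⁻¹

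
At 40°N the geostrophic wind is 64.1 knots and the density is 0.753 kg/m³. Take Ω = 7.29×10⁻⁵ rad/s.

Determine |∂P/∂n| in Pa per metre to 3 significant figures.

Coriolis parameter at 40°N:
f = 2Ω sin φ = 2 × 7.29×10⁻⁵ × sin 40° = 9.37×10⁻⁵ s⁻¹
Wind speed in SI: 64.1 knots = 33.0 m/s
Geostrophic balance rearranged: |∂P/∂n| = f ρ V_g
|∂P/∂n| = 9.37×10⁻⁵ × 0.753 × 33.0 = 2.33×10⁻³ Pa/m

2.33×10⁻³ Pa/m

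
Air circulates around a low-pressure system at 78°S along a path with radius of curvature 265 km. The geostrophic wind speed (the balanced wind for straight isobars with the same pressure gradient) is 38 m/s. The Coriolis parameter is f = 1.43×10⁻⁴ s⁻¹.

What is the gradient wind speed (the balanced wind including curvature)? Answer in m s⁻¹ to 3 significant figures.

Around a low, centrifugal force acts outward with Coriolis, so pressure-gradient force balances both:
(1/ρ)|∂P/∂n| = fV + V²/R  →  V² + fR·V − fR·V_g = 0
With fR = 1.43×10⁻⁴ × 265×10³ m = 37.9 m/s:
V = [−fR + √((fR)² + 4 fR V_g)]/2 = [−37.9 + √(37.9² + 4×37.9×38)]/2 = 23.5 m/s
Subgeostrophic (V < V_g = 38 m/s), as expected around a low.

23.5 m s⁻¹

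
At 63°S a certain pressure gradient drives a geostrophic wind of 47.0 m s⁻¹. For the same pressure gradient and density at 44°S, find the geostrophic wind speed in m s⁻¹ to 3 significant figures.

60.3 m s⁻¹

With the same pressure gradient and density, V_g ∝ 1/f ∝ 1/sin φ.
V₂ = V₁ · sin φ₁ / sin φ₂ = 47.0 × sin 63° / sin 44°
V₂ = 47.0 × 0.8910/0.6947 = 60.3 m s⁻¹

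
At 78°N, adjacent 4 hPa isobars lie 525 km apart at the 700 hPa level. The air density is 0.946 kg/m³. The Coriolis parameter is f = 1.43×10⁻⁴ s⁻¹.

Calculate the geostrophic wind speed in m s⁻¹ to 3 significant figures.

5.63 m s⁻¹

Pressure gradient: |∂P/∂n| = 400 Pa / 525000 m = 7.62×10⁻⁴ Pa/m
Geostrophic balance (pressure-gradient force = Coriolis force):
V_g = (1/(fρ)) |∂P/∂n| = 7.62×10⁻⁴ / (1.43×10⁻⁴ × 0.946) = 5.63 m/s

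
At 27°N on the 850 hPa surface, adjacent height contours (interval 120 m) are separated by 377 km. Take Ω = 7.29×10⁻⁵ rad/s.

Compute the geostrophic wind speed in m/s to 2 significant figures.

47 m/s

Coriolis parameter at 27°N:
f = 2Ω sin φ = 2 × 7.29×10⁻⁵ × sin 27° = 6.62×10⁻⁵ s⁻¹
Height gradient: |∂Z/∂n| = 120 m / 377000 m = 3.18×10⁻⁴
On a pressure surface, geostrophic balance gives V_g = (g/f)|∂Z/∂n|:
V_g = 9.81 × 3.18×10⁻⁴ / 6.62×10⁻⁵ = 47.2 m/s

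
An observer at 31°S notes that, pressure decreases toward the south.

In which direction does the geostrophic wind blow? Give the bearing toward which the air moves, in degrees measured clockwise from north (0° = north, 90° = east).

The pressure-gradient force points toward the south (bearing 180°).
Geostrophic balance: in the Southern Hemisphere the Coriolis force deflects motion to the left, so the geostrophic wind blows 90° to the left of the pressure-gradient force (low pressure on the right).
Rotating 180° by 90° counterclockwise gives 090° — the wind blows toward the east.

090°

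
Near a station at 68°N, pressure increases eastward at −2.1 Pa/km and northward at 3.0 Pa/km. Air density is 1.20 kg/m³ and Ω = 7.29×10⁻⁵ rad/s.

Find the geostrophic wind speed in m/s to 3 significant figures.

22.6 m/s

Coriolis parameter at 68°N:
f = 2Ω sin φ = 2 × 7.29×10⁻⁵ × sin 68° = 1.35×10⁻⁴ s⁻¹
Component geostrophic relations (x east, y north):
u_g = −(1/(fρ)) ∂P/∂y,  v_g = (1/(fρ)) ∂P/∂x
u_g = −(3.0×10⁻³)/(1.35×10⁻⁴ × 1.20) = −18.5 m/s;  v_g = (−2.1×10⁻³)/(1.35×10⁻⁴ × 1.20) = −12.9 m/s
|V_g| = √(u_g² + v_g²) = 22.6 m/s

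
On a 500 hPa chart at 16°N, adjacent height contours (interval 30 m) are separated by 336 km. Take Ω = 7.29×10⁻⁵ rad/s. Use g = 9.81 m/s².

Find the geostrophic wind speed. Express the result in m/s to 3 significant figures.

21.8 m/s

Coriolis parameter at 16°N:
f = 2Ω sin φ = 2 × 7.29×10⁻⁵ × sin 16° = 4.02×10⁻⁵ s⁻¹
Height gradient: |∂Z/∂n| = 30 m / 336000 m = 8.93×10⁻⁵
On a pressure surface, geostrophic balance gives V_g = (g/f)|∂Z/∂n|:
V_g = 9.81 × 8.93×10⁻⁵ / 4.02×10⁻⁵ = 21.8 m/s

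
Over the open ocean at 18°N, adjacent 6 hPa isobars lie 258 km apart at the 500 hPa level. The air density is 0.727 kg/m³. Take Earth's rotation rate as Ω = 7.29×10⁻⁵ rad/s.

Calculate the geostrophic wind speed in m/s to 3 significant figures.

Coriolis parameter at 18°N:
f = 2Ω sin φ = 2 × 7.29×10⁻⁵ × sin 18° = 4.51×10⁻⁵ s⁻¹
Pressure gradient: |∂P/∂n| = 600 Pa / 258000 m = 2.33×10⁻³ Pa/m
Geostrophic balance (pressure-gradient force = Coriolis force):
V_g = (1/(fρ)) |∂P/∂n| = 2.33×10⁻³ / (4.51×10⁻⁵ × 0.727) = 71.0 m/s

71.0 m/s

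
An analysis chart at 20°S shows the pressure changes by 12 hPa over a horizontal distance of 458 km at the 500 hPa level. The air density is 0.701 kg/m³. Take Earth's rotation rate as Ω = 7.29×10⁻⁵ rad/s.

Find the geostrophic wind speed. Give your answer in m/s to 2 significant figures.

75 m/s

Coriolis parameter at 20°S:
f = 2Ω sin φ = 2 × 7.29×10⁻⁵ × sin 20° = 4.99×10⁻⁵ s⁻¹
Pressure gradient: |∂P/∂n| = 1200 Pa / 458000 m = 2.62×10⁻³ Pa/m
Geostrophic balance (pressure-gradient force = Coriolis force):
V_g = (1/(fρ)) |∂P/∂n| = 2.62×10⁻³ / (4.99×10⁻⁵ × 0.701) = 75.0 m/s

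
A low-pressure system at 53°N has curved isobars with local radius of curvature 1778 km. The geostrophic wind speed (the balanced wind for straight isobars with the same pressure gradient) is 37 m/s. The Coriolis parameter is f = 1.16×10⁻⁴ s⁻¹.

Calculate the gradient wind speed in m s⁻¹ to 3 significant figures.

Around a low, centrifugal force acts outward with Coriolis, so pressure-gradient force balances both:
(1/ρ)|∂P/∂n| = fV + V²/R  →  V² + fR·V − fR·V_g = 0
With fR = 1.16×10⁻⁴ × 1778×10³ m = 206 m/s:
V = [−fR + √((fR)² + 4 fR V_g)]/2 = [−206 + √(206² + 4×206×37)]/2 = 32 m/s
Subgeostrophic (V < V_g = 37 m/s), as expected around a low.

32.0 m s⁻¹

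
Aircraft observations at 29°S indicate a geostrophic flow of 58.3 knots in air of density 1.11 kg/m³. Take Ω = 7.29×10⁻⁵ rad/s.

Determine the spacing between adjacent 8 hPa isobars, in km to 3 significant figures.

340 km

Coriolis parameter at 29°S:
f = 2Ω sin φ = 2 × 7.29×10⁻⁵ × sin 29° = 7.07×10⁻⁵ s⁻¹
Wind speed in SI: 58.3 knots = 30.0 m/s
Geostrophic balance rearranged: |∂P/∂n| = f ρ V_g
|∂P/∂n| = 7.07×10⁻⁵ × 1.11 × 30.0 = 2.35×10⁻³ Pa/m
Isobar spacing: Δn = ΔP/|∂P/∂n| = 800 Pa / 2.35×10⁻³ Pa/m = 339963 m ≈ 340 km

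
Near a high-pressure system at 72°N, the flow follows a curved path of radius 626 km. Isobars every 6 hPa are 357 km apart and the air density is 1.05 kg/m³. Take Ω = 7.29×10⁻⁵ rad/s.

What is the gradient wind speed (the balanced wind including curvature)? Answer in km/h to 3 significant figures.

49.3 km/h

Coriolis parameter at 72°N:
f = 2Ω sin φ = 2 × 7.29×10⁻⁵ × sin 72° = 1.39×10⁻⁴ s⁻¹
Pressure gradient: |∂P/∂n| = 600 Pa / 357000 m = 1.68×10⁻³ Pa/m
Geostrophic speed: V_g = |∂P/∂n|/(fρ) = 1.68×10⁻³/(1.39×10⁻⁴ × 1.05) = 11.5 m/s
Around a high, pressure-gradient force acts outward with centrifugal, so Coriolis balances both:
fV = (1/ρ)|∂P/∂n| + V²/R  →  V² − fR·V + fR·V_g = 0
With fR = 1.39×10⁻⁴ × 626×10³ m = 86.8 m/s:
V = [fR − √((fR)² − 4 fR V_g)]/2 = [86.8 − √(86.8² − 4×86.8×11.5)]/2 = 13.7 m/s
Supergeostrophic (V > V_g = 11.5 m/s), as expected around a high.
Converting: 13.7 m/s × 3.6 = 49.3 km/h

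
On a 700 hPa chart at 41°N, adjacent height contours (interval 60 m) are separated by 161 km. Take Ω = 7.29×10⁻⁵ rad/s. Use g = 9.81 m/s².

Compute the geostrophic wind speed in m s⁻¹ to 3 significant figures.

38.2 m s⁻¹

Coriolis parameter at 41°N:
f = 2Ω sin φ = 2 × 7.29×10⁻⁵ × sin 41° = 9.57×10⁻⁵ s⁻¹
Height gradient: |∂Z/∂n| = 60 m / 161000 m = 3.73×10⁻⁴
On a pressure surface, geostrophic balance gives V_g = (g/f)|∂Z/∂n|:
V_g = 9.81 × 3.73×10⁻⁴ / 9.57×10⁻⁵ = 38.2 m/s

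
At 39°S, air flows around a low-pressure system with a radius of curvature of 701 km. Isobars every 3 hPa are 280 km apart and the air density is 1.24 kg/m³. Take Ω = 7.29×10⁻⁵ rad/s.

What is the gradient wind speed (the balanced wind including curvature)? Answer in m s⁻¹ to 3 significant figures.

Coriolis parameter at 39°S:
f = 2Ω sin φ = 2 × 7.29×10⁻⁵ × sin 39° = 9.18×10⁻⁵ s⁻¹
Pressure gradient: |∂P/∂n| = 300 Pa / 280000 m = 1.07×10⁻³ Pa/m
Geostrophic speed: V_g = |∂P/∂n|/(fρ) = 1.07×10⁻³/(9.18×10⁻⁵ × 1.24) = 9.42 m/s
Around a low, centrifugal force acts outward with Coriolis, so pressure-gradient force balances both:
(1/ρ)|∂P/∂n| = fV + V²/R  →  V² + fR·V − fR·V_g = 0
With fR = 9.18×10⁻⁵ × 701×10³ m = 64.3 m/s:
V = [−fR + √((fR)² + 4 fR V_g)]/2 = [−64.3 + √(64.3² + 4×64.3×9.42)]/2 = 8.34 m/s
Subgeostrophic (V < V_g = 9.42 m/s), as expected around a low.

8.34 m s⁻¹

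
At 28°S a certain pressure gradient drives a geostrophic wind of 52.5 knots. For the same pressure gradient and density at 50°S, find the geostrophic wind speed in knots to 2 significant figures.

With the same pressure gradient and density, V_g ∝ 1/f ∝ 1/sin φ.
V₂ = V₁ · sin φ₁ / sin φ₂ = 52.5 × sin 28° / sin 50°
V₂ = 52.5 × 0.4695/0.7660 = 32 knots

32 knots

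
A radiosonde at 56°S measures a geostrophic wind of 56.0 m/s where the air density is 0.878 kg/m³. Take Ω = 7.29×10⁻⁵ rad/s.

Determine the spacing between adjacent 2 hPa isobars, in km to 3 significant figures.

33.7 km

Coriolis parameter at 56°S:
f = 2Ω sin φ = 2 × 7.29×10⁻⁵ × sin 56° = 1.21×10⁻⁴ s⁻¹
Geostrophic balance rearranged: |∂P/∂n| = f ρ V_g
|∂P/∂n| = 1.21×10⁻⁴ × 0.878 × 56.0 = 5.94×10⁻³ Pa/m
Isobar spacing: Δn = ΔP/|∂P/∂n| = 200 Pa / 5.94×10⁻³ Pa/m = 33652 m ≈ 33.7 km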